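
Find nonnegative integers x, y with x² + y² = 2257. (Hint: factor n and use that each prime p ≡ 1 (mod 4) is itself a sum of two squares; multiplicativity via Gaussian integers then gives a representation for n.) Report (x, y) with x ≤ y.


Step 1: Factor n = 2257 = 37 · 61.
Step 2: Check the mod-4 condition on each prime factor: 37 ≡ 1 (mod 4), exponent 1; 61 ≡ 1 (mod 4), exponent 1.
All primes ≡ 3 (mod 4) appear to even exponent (or don't appear), so by the two-squares theorem n IS expressible as a sum of two squares.
Step 3: Build a representation. Here n = 37 · 61 is a product of primes ≡ 1 (mod 4). Each prime p ≡ 1 (mod 4) is itself a sum of two squares; find a² by testing p − a² for a perfect square:
  37: 37 − 1² = 36 = 6² ⇒ 37 = 1² + 6².
  61: 61 − 1² = 60, 61 − 2² = 57, 61 − 3² = 52, 61 − 4² = 45, 61 − 5² = 36 = 6² ⇒ 61 = 5² + 6².
  Combine using the Brahmagupta–Fibonacci identity (a² + b²)(c² + d²) = (ac − bd)² + (ad + bc)² = (ac + bd)² + (ad − bc)²:
  37 · 61 = 2257: from (1² + 6²)(5² + 6²), take (1·5 − 6·6, 1·6 + 6·5) = (5 − 36, 6 + 30) = (-31, 36); dropping signs (only squares matter) gives (31, 36); check 31² + 36² = 961 + 1296 = 2257 ✓.
Step 4: Order so x ≤ y and verify: 31² + 36² = 961 + 1296 = 2257 = n. ✓

n = 2257 = 31² + 36² (one valid representation with x ≤ y).


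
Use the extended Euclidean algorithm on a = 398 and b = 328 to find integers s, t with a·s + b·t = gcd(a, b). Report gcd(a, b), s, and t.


Euclidean algorithm on (398, 328) — divide until remainder is 0:
  398 = 1 · 328 + 70
  328 = 4 · 70 + 48
  70 = 1 · 48 + 22
  48 = 2 · 22 + 4
  22 = 5 · 4 + 2
  4 = 2 · 2 + 0
gcd(398, 328) = 2.
Track Bezout coefficients alongside the remainders: start with r₀ = 398 = a·1 + b·0 (s = 1, t = 0) and r₁ = 328 = a·0 + b·1 (s = 0, t = 1); each new remainder r_{k+1} = r_{k-1} − q_k·r_k inherits s_{k+1} = s_{k-1} − q_k·s_k, t_{k+1} = t_{k-1} − q_k·t_k, so r_k = a·s_k + b·t_k at every step:
  q = 1: r = 70, s = 1 − 1·0 = 1, t = 0 − 1·1 = -1  (check: 398·1 + 328·(-1) = 70)
  q = 4: r = 48, s = 0 − 4·1 = -4, t = 1 − 4·(-1) = 5  (check: 398·(-4) + 328·5 = 48)
  q = 1: r = 22, s = 1 − 1·(-4) = 5, t = -1 − 1·5 = -6  (check: 398·5 + 328·(-6) = 22)
  q = 2: r = 4, s = -4 − 2·5 = -14, t = 5 − 2·(-6) = 17  (check: 398·(-14) + 328·17 = 4)
  q = 5: r = 2, s = 5 − 5·(-14) = 75, t = -6 − 5·17 = -91  (check: 398·75 + 328·(-91) = 2)
The row with r = 2 (the gcd) gives the Bezout coefficients s = 75, t = -91.
Result: 398 · (75) + 328 · (-91) = 2.

gcd(398, 328) = 2; s = 75, t = -91 (check: 398·75 + 328·(-91) = 2).


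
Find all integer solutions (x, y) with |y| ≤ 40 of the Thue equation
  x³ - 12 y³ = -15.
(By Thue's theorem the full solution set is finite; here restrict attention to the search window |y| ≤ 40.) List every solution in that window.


The equation is x³ - 12y³ = -15. For fixed y, x³ = 12·y³ − 15, so a solution requires the RHS to be a perfect cube.
Strategy: iterate y from -40 to 40, compute RHS = 12·y³ − 15, and check whether it is a (positive or negative) perfect cube.
Check small values of y:
  y = 0: RHS = -15 is not a perfect cube.
  y = 1: RHS = -3 is not a perfect cube.
  y = -1: RHS = -27 = (-3)³ ⇒ x = -3 works.
  y = 2: RHS = 81 is not a perfect cube.
  y = -2: RHS = -111 is not a perfect cube.
  y = 3: RHS = 309 is not a perfect cube.
  y = -3: RHS = -339 is not a perfect cube.
Continuing the search up to |y| = 40 finds no further solutions beyond those listed.
Collected solutions: (-3, -1).

Solutions (with |y| ≤ 40): (-3, -1).


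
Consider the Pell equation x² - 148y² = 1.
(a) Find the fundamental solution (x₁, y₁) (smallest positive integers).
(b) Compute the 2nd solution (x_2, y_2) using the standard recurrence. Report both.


Step 1: Find the fundamental solution (x₁, y₁) of x² - 148y² = 1.
  Expand √148 as a continued fraction. a₀ = ⌊√148⌋ = 12; iterate m_{k+1} = d_k·a_k − m_k, d_{k+1} = (148 − m_{k+1}²)/d_k, a_{k+1} = ⌊(a₀ + m_{k+1})/d_{k+1}⌋ (starting m₀ = 0, d₀ = 1), with convergents p_k = a_k·p_{k-1} + p_{k-2}, q_k = a_k·q_{k-1} + q_{k-2} (p₋₁ = 1, q₋₁ = 0):
  k = 0: a₀ = 12; p₀/q₀ = 12/1; p₀² − 148·q₀² = 144 − 148 = -4.
  k = 1: m = 12, d = 4, a = ⌊(12 + 12)/4⌋ = 6; p/q = (6·12 + 1)/(6·1 + 0) = 73/6; p² − 148·q² = 5329 − 5328 = 1.
  The first convergent with p² − 148·q² = 1 gives the fundamental solution (x₁, y₁) = (73, 6).
Step 2: Apply the recurrence (x_{n+1}, y_{n+1}) = (x₁x_n + 148y₁y_n, x₁y_n + y₁x_n) repeatedly.
  From (x_1, y_1) = (73, 6): x_2 = 73·73 + 148·6·6 = 10657; y_2 = 73·6 + 6·73 = 876.
Step 3: Verify x_2² - 148·y_2² = 113571649 - 113571648 = 1 (should be 1). ✓

(x_1, y_1) = (73, 6); (x_2, y_2) = (10657, 876).


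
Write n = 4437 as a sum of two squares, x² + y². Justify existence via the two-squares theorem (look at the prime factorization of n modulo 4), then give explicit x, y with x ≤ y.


Step 1: Factor n = 4437 = 3^2 · 17 · 29.
Step 2: Check the mod-4 condition on each prime factor: 3 ≡ 3 (mod 4), exponent 2 (must be even); 17 ≡ 1 (mod 4), exponent 1; 29 ≡ 1 (mod 4), exponent 1.
All primes ≡ 3 (mod 4) appear to even exponent (or don't appear), so by the two-squares theorem n IS expressible as a sum of two squares.
Step 3: Build a representation. Group n = k² · m with k = 3 and m = 17 · 29 = 493 (a product of primes ≡ 1 (mod 4)); a representation of m scales to one of n via (k·x)² + (k·y)² = k²(x² + y²). Each prime p ≡ 1 (mod 4) is itself a sum of two squares; find a² by testing p − a² for a perfect square:
  17: 17 − 1² = 16 = 4² ⇒ 17 = 1² + 4².
  29: 29 − 1² = 28, 29 − 2² = 25 = 5² ⇒ 29 = 2² + 5².
  Combine using the Brahmagupta–Fibonacci identity (a² + b²)(c² + d²) = (ac − bd)² + (ad + bc)² = (ac + bd)² + (ad − bc)²:
  17 · 29 = 493: from (1² + 4²)(2² + 5²), take (1·2 − 4·5, 1·5 + 4·2) = (2 − 20, 5 + 8) = (-18, 13); dropping signs (only squares matter) gives (18, 13); check 18² + 13² = 324 + 169 = 493 ✓.
  Scale by k = 3: (3·18, 3·13) = (54, 39).
Step 4: Order so x ≤ y and verify: 39² + 54² = 1521 + 2916 = 4437 = n. ✓

n = 4437 = 39² + 54² (one valid representation with x ≤ y).


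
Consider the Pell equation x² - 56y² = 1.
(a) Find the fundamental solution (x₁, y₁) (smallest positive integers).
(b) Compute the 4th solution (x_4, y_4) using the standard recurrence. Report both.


Step 1: Find the fundamental solution (x₁, y₁) of x² - 56y² = 1.
  Expand √56 as a continued fraction. a₀ = ⌊√56⌋ = 7; iterate m_{k+1} = d_k·a_k − m_k, d_{k+1} = (56 − m_{k+1}²)/d_k, a_{k+1} = ⌊(a₀ + m_{k+1})/d_{k+1}⌋ (starting m₀ = 0, d₀ = 1), with convergents p_k = a_k·p_{k-1} + p_{k-2}, q_k = a_k·q_{k-1} + q_{k-2} (p₋₁ = 1, q₋₁ = 0):
  k = 0: a₀ = 7; p₀/q₀ = 7/1; p₀² − 56·q₀² = 49 − 56 = -7.
  k = 1: m = 7, d = 7, a = ⌊(7 + 7)/7⌋ = 2; p/q = (2·7 + 1)/(2·1 + 0) = 15/2; p² − 56·q² = 225 − 224 = 1.
  The first convergent with p² − 56·q² = 1 gives the fundamental solution (x₁, y₁) = (15, 2).
Step 2: Apply the recurrence (x_{n+1}, y_{n+1}) = (x₁x_n + 56y₁y_n, x₁y_n + y₁x_n) repeatedly.
  From (x_1, y_1) = (15, 2): x_2 = 15·15 + 56·2·2 = 449; y_2 = 15·2 + 2·15 = 60.
  From (x_2, y_2) = (449, 60): x_3 = 15·449 + 56·2·60 = 13455; y_3 = 15·60 + 2·449 = 1798.
  From (x_3, y_3) = (13455, 1798): x_4 = 15·13455 + 56·2·1798 = 403201; y_4 = 15·1798 + 2·13455 = 53880.
Step 3: Verify x_4² - 56·y_4² = 162571046401 - 162571046400 = 1 (should be 1). ✓

(x_1, y_1) = (15, 2); (x_4, y_4) = (403201, 53880).


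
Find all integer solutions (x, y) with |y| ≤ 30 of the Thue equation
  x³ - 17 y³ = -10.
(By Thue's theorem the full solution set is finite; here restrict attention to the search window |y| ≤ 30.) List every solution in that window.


The equation is x³ - 17y³ = -10. For fixed y, x³ = 17·y³ − 10, so a solution requires the RHS to be a perfect cube.
Strategy: iterate y from -30 to 30, compute RHS = 17·y³ − 10, and check whether it is a (positive or negative) perfect cube.
Check small values of y:
  y = 0: RHS = -10 is not a perfect cube.
  y = 1: RHS = 7 is not a perfect cube.
  y = -1: RHS = -27 = (-3)³ ⇒ x = -3 works.
  y = 2: RHS = 126 is not a perfect cube.
  y = -2: RHS = -146 is not a perfect cube.
  y = 3: RHS = 449 is not a perfect cube.
  y = -3: RHS = -469 is not a perfect cube.
Continuing the search up to |y| = 30 finds no further solutions beyond those listed.
Collected solutions: (-3, -1).

Solutions (with |y| ≤ 30): (-3, -1).


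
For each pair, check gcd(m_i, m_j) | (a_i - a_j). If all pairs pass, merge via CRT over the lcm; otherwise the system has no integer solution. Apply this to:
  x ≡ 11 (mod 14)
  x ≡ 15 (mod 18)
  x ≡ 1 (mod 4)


Moduli 14, 18, 4 are not pairwise coprime, so CRT works modulo lcm(m_i) when all pairwise compatibility conditions hold.
Pairwise compatibility: gcd(m_i, m_j) must divide a_i - a_j for every pair.
Merge one congruence at a time:
  Start: x ≡ 11 (mod 14).
  Combine with x ≡ 15 (mod 18): gcd(14, 18) = 2; 15 - 11 = 4, which IS divisible by 2, so compatible.
    Write x = 11 + 14·t and substitute into x ≡ 15 (mod 18): 14·t ≡ 15 − 11 = 4 (mod 18).
    Divide the congruence (and modulus) by g = 2: 7·t ≡ 2 (mod 9).
    The inverse of 7 mod 9 is 4 (since 7·4 = 28 = 3·9 + 1), so t ≡ 4·2 = 8 ≡ 8 (mod 9).
    Then x = 11 + 14·8 = 123, valid modulo lcm(14, 18) = 126: x ≡ 123 (mod 126).
  Combine with x ≡ 1 (mod 4): gcd(126, 4) = 2; 1 - 123 = -122, which IS divisible by 2, so compatible.
    Write x = 123 + 126·t and substitute into x ≡ 1 (mod 4): 126·t ≡ 1 − 123 = -122 (mod 4).
    Divide the congruence (and modulus) by g = 2: 63·t ≡ -61 (mod 2).
    Reduce coefficients mod 2: 1·t ≡ 1 (mod 2).
    So t ≡ 1 (mod 2).
    Then x = 123 + 126·1 = 249, valid modulo lcm(126, 4) = 252: x ≡ 249 (mod 252).
Verify: 249 mod 14 = 11, 249 mod 18 = 15, 249 mod 4 = 1.

x ≡ 249 (mod 252).


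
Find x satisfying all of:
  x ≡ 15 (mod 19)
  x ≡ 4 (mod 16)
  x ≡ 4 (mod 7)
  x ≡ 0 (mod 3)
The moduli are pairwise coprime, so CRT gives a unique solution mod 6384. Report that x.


Product of moduli M = 19 · 16 · 7 · 3 = 6384.
Merge one congruence at a time:
  Start: x ≡ 15 (mod 19).
  Combine with x ≡ 4 (mod 16); new modulus lcm = 304.
    Write x = 15 + 19·t and substitute into x ≡ 4 (mod 16): 19·t ≡ 4 − 15 = -11 (mod 16).
    Reduce coefficients mod 16: 3·t ≡ 5 (mod 16).
    The inverse of 3 mod 16 is 11 (since 3·11 = 33 = 2·16 + 1), so t ≡ 11·5 = 55 ≡ 7 (mod 16).
    Then x = 15 + 19·7 = 148, valid modulo lcm(19, 16) = 304: x ≡ 148 (mod 304).
  Combine with x ≡ 4 (mod 7); new modulus lcm = 2128.
    Write x = 148 + 304·t and substitute into x ≡ 4 (mod 7): 304·t ≡ 4 − 148 = -144 (mod 7).
    Reduce coefficients mod 7: 3·t ≡ 3 (mod 7).
    The inverse of 3 mod 7 is 5 (since 3·5 = 15 = 2·7 + 1), so t ≡ 5·3 = 15 ≡ 1 (mod 7).
    Then x = 148 + 304·1 = 452, valid modulo lcm(304, 7) = 2128: x ≡ 452 (mod 2128).
  Combine with x ≡ 0 (mod 3); new modulus lcm = 6384.
    Write x = 452 + 2128·t and substitute into x ≡ 0 (mod 3): 2128·t ≡ 0 − 452 = -452 (mod 3).
    Reduce coefficients mod 3: 1·t ≡ 1 (mod 3).
    So t ≡ 1 (mod 3).
    Then x = 452 + 2128·1 = 2580, valid modulo lcm(2128, 3) = 6384: x ≡ 2580 (mod 6384).
Verify against each original: 2580 mod 19 = 15, 2580 mod 16 = 4, 2580 mod 7 = 4, 2580 mod 3 = 0.

x ≡ 2580 (mod 6384).


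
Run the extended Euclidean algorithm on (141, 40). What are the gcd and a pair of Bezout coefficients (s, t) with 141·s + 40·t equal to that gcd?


Euclidean algorithm on (141, 40) — divide until remainder is 0:
  141 = 3 · 40 + 21
  40 = 1 · 21 + 19
  21 = 1 · 19 + 2
  19 = 9 · 2 + 1
  2 = 2 · 1 + 0
gcd(141, 40) = 1.
Track Bezout coefficients alongside the remainders: start with r₀ = 141 = a·1 + b·0 (s = 1, t = 0) and r₁ = 40 = a·0 + b·1 (s = 0, t = 1); each new remainder r_{k+1} = r_{k-1} − q_k·r_k inherits s_{k+1} = s_{k-1} − q_k·s_k, t_{k+1} = t_{k-1} − q_k·t_k, so r_k = a·s_k + b·t_k at every step:
  q = 3: r = 21, s = 1 − 3·0 = 1, t = 0 − 3·1 = -3  (check: 141·1 + 40·(-3) = 21)
  q = 1: r = 19, s = 0 − 1·1 = -1, t = 1 − 1·(-3) = 4  (check: 141·(-1) + 40·4 = 19)
  q = 1: r = 2, s = 1 − 1·(-1) = 2, t = -3 − 1·4 = -7  (check: 141·2 + 40·(-7) = 2)
  q = 9: r = 1, s = -1 − 9·2 = -19, t = 4 − 9·(-7) = 67  (check: 141·(-19) + 40·67 = 1)
The row with r = 1 (the gcd) gives the Bezout coefficients s = -19, t = 67.
Result: 141 · (-19) + 40 · (67) = 1.

gcd(141, 40) = 1; s = -19, t = 67 (check: 141·(-19) + 40·67 = 1).


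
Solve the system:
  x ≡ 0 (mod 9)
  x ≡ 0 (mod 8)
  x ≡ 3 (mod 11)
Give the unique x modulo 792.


Moduli 9, 8, 11 are pairwise coprime; by CRT there is a unique solution modulo M = 9 · 8 · 11 = 792.
Solve pairwise, accumulating the modulus:
  Start with x ≡ 0 (mod 9).
  Combine with x ≡ 0 (mod 8): since gcd(9, 8) = 1, we get a unique residue mod 72.
    Write x = 0 + 9·t and substitute into x ≡ 0 (mod 8): 9·t ≡ 0 − 0 = 0 (mod 8).
    Reduce coefficients mod 8: 1·t ≡ 0 (mod 8).
    So t ≡ 0 (mod 8).
    Then x = 0 + 9·0 = 0, valid modulo lcm(9, 8) = 72: x ≡ 0 (mod 72).
  Combine with x ≡ 3 (mod 11): since gcd(72, 11) = 1, we get a unique residue mod 792.
    Write x = 0 + 72·t and substitute into x ≡ 3 (mod 11): 72·t ≡ 3 − 0 = 3 (mod 11).
    Reduce coefficients mod 11: 6·t ≡ 3 (mod 11).
    The inverse of 6 mod 11 is 2 (since 6·2 = 12 = 1·11 + 1), so t ≡ 2·3 = 6 ≡ 6 (mod 11).
    Then x = 0 + 72·6 = 432, valid modulo lcm(72, 11) = 792: x ≡ 432 (mod 792).
Verify: 432 mod 9 = 0 ✓, 432 mod 8 = 0 ✓, 432 mod 11 = 3 ✓.

x ≡ 432 (mod 792).


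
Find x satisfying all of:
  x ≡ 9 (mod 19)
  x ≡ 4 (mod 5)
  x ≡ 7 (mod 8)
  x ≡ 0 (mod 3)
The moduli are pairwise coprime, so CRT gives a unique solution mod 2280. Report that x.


Product of moduli M = 19 · 5 · 8 · 3 = 2280.
Merge one congruence at a time:
  Start: x ≡ 9 (mod 19).
  Combine with x ≡ 4 (mod 5); new modulus lcm = 95.
    Write x = 9 + 19·t and substitute into x ≡ 4 (mod 5): 19·t ≡ 4 − 9 = -5 (mod 5).
    Reduce coefficients mod 5: 4·t ≡ 0 (mod 5).
    The inverse of 4 mod 5 is 4 (since 4·4 = 16 = 3·5 + 1), so t ≡ 4·0 = 0 ≡ 0 (mod 5).
    Then x = 9 + 19·0 = 9, valid modulo lcm(19, 5) = 95: x ≡ 9 (mod 95).
  Combine with x ≡ 7 (mod 8); new modulus lcm = 760.
    Write x = 9 + 95·t and substitute into x ≡ 7 (mod 8): 95·t ≡ 7 − 9 = -2 (mod 8).
    Reduce coefficients mod 8: 7·t ≡ 6 (mod 8).
    The inverse of 7 mod 8 is 7 (since 7·7 = 49 = 6·8 + 1), so t ≡ 7·6 = 42 ≡ 2 (mod 8).
    Then x = 9 + 95·2 = 199, valid modulo lcm(95, 8) = 760: x ≡ 199 (mod 760).
  Combine with x ≡ 0 (mod 3); new modulus lcm = 2280.
    Write x = 199 + 760·t and substitute into x ≡ 0 (mod 3): 760·t ≡ 0 − 199 = -199 (mod 3).
    Reduce coefficients mod 3: 1·t ≡ 2 (mod 3).
    So t ≡ 2 (mod 3).
    Then x = 199 + 760·2 = 1719, valid modulo lcm(760, 3) = 2280: x ≡ 1719 (mod 2280).
Verify against each original: 1719 mod 19 = 9, 1719 mod 5 = 4, 1719 mod 8 = 7, 1719 mod 3 = 0.

x ≡ 1719 (mod 2280).


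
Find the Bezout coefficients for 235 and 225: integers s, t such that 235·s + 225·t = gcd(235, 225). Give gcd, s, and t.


Euclidean algorithm on (235, 225) — divide until remainder is 0:
  235 = 1 · 225 + 10
  225 = 22 · 10 + 5
  10 = 2 · 5 + 0
gcd(235, 225) = 5.
Track Bezout coefficients alongside the remainders: start with r₀ = 235 = a·1 + b·0 (s = 1, t = 0) and r₁ = 225 = a·0 + b·1 (s = 0, t = 1); each new remainder r_{k+1} = r_{k-1} − q_k·r_k inherits s_{k+1} = s_{k-1} − q_k·s_k, t_{k+1} = t_{k-1} − q_k·t_k, so r_k = a·s_k + b·t_k at every step:
  q = 1: r = 10, s = 1 − 1·0 = 1, t = 0 − 1·1 = -1  (check: 235·1 + 225·(-1) = 10)
  q = 22: r = 5, s = 0 − 22·1 = -22, t = 1 − 22·(-1) = 23  (check: 235·(-22) + 225·23 = 5)
The row with r = 5 (the gcd) gives the Bezout coefficients s = -22, t = 23.
Result: 235 · (-22) + 225 · (23) = 5.

gcd(235, 225) = 5; s = -22, t = 23 (check: 235·(-22) + 225·23 = 5).


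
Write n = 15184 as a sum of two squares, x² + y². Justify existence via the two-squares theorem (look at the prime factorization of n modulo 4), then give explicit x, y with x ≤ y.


Step 1: Factor n = 15184 = 2^4 · 13 · 73.
Step 2: Check the mod-4 condition on each prime factor: 2 = 2 (special); 13 ≡ 1 (mod 4), exponent 1; 73 ≡ 1 (mod 4), exponent 1.
All primes ≡ 3 (mod 4) appear to even exponent (or don't appear), so by the two-squares theorem n IS expressible as a sum of two squares.
Step 3: Build a representation. Group n = k² · m with k = 4 and m = 13 · 73 = 949 (a product of primes ≡ 1 (mod 4)); a representation of m scales to one of n via (k·x)² + (k·y)² = k²(x² + y²). Each prime p ≡ 1 (mod 4) is itself a sum of two squares; find a² by testing p − a² for a perfect square:
  13: 13 − 1² = 12, 13 − 2² = 9 = 3² ⇒ 13 = 2² + 3².
  73: 73 − 1² = 72, 73 − 2² = 69, 73 − 3² = 64 = 8² ⇒ 73 = 3² + 8².
  Combine using the Brahmagupta–Fibonacci identity (a² + b²)(c² + d²) = (ac − bd)² + (ad + bc)² = (ac + bd)² + (ad − bc)²:
  13 · 73 = 949: from (2² + 3²)(3² + 8²), take (2·3 − 3·8, 2·8 + 3·3) = (6 − 24, 16 + 9) = (-18, 25); dropping signs (only squares matter) gives (18, 25); check 18² + 25² = 324 + 625 = 949 ✓.
  Scale by k = 4: (4·18, 4·25) = (72, 100).
Step 4: Order so x ≤ y and verify: 72² + 100² = 5184 + 10000 = 15184 = n. ✓

n = 15184 = 72² + 100² (one valid representation with x ≤ y).


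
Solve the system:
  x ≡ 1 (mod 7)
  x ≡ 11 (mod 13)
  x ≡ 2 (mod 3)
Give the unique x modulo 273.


Moduli 7, 13, 3 are pairwise coprime; by CRT there is a unique solution modulo M = 7 · 13 · 3 = 273.
Solve pairwise, accumulating the modulus:
  Start with x ≡ 1 (mod 7).
  Combine with x ≡ 11 (mod 13): since gcd(7, 13) = 1, we get a unique residue mod 91.
    Write x = 1 + 7·t and substitute into x ≡ 11 (mod 13): 7·t ≡ 11 − 1 = 10 (mod 13).
    The inverse of 7 mod 13 is 2 (since 7·2 = 14 = 1·13 + 1), so t ≡ 2·10 = 20 ≡ 7 (mod 13).
    Then x = 1 + 7·7 = 50, valid modulo lcm(7, 13) = 91: x ≡ 50 (mod 91).
  Combine with x ≡ 2 (mod 3): since gcd(91, 3) = 1, we get a unique residue mod 273.
    Write x = 50 + 91·t and substitute into x ≡ 2 (mod 3): 91·t ≡ 2 − 50 = -48 (mod 3).
    Reduce coefficients mod 3: 1·t ≡ 0 (mod 3).
    So t ≡ 0 (mod 3).
    Then x = 50 + 91·0 = 50, valid modulo lcm(91, 3) = 273: x ≡ 50 (mod 273).
Verify: 50 mod 7 = 1 ✓, 50 mod 13 = 11 ✓, 50 mod 3 = 2 ✓.

x ≡ 50 (mod 273).


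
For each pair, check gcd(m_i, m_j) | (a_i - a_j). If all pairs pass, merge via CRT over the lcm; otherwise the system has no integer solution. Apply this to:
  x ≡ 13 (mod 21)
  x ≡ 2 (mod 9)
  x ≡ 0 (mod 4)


Moduli 21, 9, 4 are not pairwise coprime, so CRT works modulo lcm(m_i) when all pairwise compatibility conditions hold.
Pairwise compatibility: gcd(m_i, m_j) must divide a_i - a_j for every pair.
Merge one congruence at a time:
  Start: x ≡ 13 (mod 21).
  Combine with x ≡ 2 (mod 9): gcd(21, 9) = 3, and 2 - 13 = -11 is NOT divisible by 3.
    ⇒ system is inconsistent (no integer solution).

No solution (the system is inconsistent).


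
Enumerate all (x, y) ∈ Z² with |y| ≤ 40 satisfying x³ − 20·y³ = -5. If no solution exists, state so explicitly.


The equation is x³ - 20y³ = -5. For fixed y, x³ = 20·y³ − 5, so a solution requires the RHS to be a perfect cube.
Strategy: iterate y from -40 to 40, compute RHS = 20·y³ − 5, and check whether it is a (positive or negative) perfect cube.
Check small values of y:
  y = 0: RHS = -5 is not a perfect cube.
  y = 1: RHS = 15 is not a perfect cube.
  y = -1: RHS = -25 is not a perfect cube.
  y = 2: RHS = 155 is not a perfect cube.
  y = -2: RHS = -165 is not a perfect cube.
  y = 3: RHS = 535 is not a perfect cube.
  y = -3: RHS = -545 is not a perfect cube.
Continuing the search up to |y| = 40 finds no solutions either.
No (x, y) in the scanned range satisfies the equation.

No integer solutions with |y| ≤ 40.


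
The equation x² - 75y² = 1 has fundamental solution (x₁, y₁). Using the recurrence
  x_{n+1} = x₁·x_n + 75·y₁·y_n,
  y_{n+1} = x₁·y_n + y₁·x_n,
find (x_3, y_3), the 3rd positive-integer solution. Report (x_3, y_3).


Step 1: Find the fundamental solution (x₁, y₁) of x² - 75y² = 1.
  Expand √75 as a continued fraction. a₀ = ⌊√75⌋ = 8; iterate m_{k+1} = d_k·a_k − m_k, d_{k+1} = (75 − m_{k+1}²)/d_k, a_{k+1} = ⌊(a₀ + m_{k+1})/d_{k+1}⌋ (starting m₀ = 0, d₀ = 1), with convergents p_k = a_k·p_{k-1} + p_{k-2}, q_k = a_k·q_{k-1} + q_{k-2} (p₋₁ = 1, q₋₁ = 0):
  k = 0: a₀ = 8; p₀/q₀ = 8/1; p₀² − 75·q₀² = 64 − 75 = -11.
  k = 1: m = 8, d = 11, a = ⌊(8 + 8)/11⌋ = 1; p/q = (1·8 + 1)/(1·1 + 0) = 9/1; p² − 75·q² = 81 − 75 = 6.
  k = 2: m = 3, d = 6, a = ⌊(8 + 3)/6⌋ = 1; p/q = (1·9 + 8)/(1·1 + 1) = 17/2; p² − 75·q² = 289 − 300 = -11.
  k = 3: m = 3, d = 11, a = ⌊(8 + 3)/11⌋ = 1; p/q = (1·17 + 9)/(1·2 + 1) = 26/3; p² − 75·q² = 676 − 675 = 1.
  The first convergent with p² − 75·q² = 1 gives the fundamental solution (x₁, y₁) = (26, 3).
Step 2: Apply the recurrence (x_{n+1}, y_{n+1}) = (x₁x_n + 75y₁y_n, x₁y_n + y₁x_n) repeatedly.
  From (x_1, y_1) = (26, 3): x_2 = 26·26 + 75·3·3 = 1351; y_2 = 26·3 + 3·26 = 156.
  From (x_2, y_2) = (1351, 156): x_3 = 26·1351 + 75·3·156 = 70226; y_3 = 26·156 + 3·1351 = 8109.
Step 3: Verify x_3² - 75·y_3² = 4931691076 - 4931691075 = 1 (should be 1). ✓

(x_1, y_1) = (26, 3); (x_3, y_3) = (70226, 8109).


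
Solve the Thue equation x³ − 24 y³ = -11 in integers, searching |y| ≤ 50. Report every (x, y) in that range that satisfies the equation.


The equation is x³ - 24y³ = -11. For fixed y, x³ = 24·y³ − 11, so a solution requires the RHS to be a perfect cube.
Strategy: iterate y from -50 to 50, compute RHS = 24·y³ − 11, and check whether it is a (positive or negative) perfect cube.
Check small values of y:
  y = 0: RHS = -11 is not a perfect cube.
  y = 1: RHS = 13 is not a perfect cube.
  y = -1: RHS = -35 is not a perfect cube.
  y = 2: RHS = 181 is not a perfect cube.
  y = -2: RHS = -203 is not a perfect cube.
  y = 3: RHS = 637 is not a perfect cube.
  y = -3: RHS = -659 is not a perfect cube.
Continuing the search up to |y| = 50 finds no solutions either.
No (x, y) in the scanned range satisfies the equation.

No integer solutions with |y| ≤ 50.


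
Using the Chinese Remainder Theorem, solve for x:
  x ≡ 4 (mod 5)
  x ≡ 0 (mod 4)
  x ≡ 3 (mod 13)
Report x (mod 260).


Moduli 5, 4, 13 are pairwise coprime; by CRT there is a unique solution modulo M = 5 · 4 · 13 = 260.
Solve pairwise, accumulating the modulus:
  Start with x ≡ 4 (mod 5).
  Combine with x ≡ 0 (mod 4): since gcd(5, 4) = 1, we get a unique residue mod 20.
    Write x = 4 + 5·t and substitute into x ≡ 0 (mod 4): 5·t ≡ 0 − 4 = -4 (mod 4).
    Reduce coefficients mod 4: 1·t ≡ 0 (mod 4).
    So t ≡ 0 (mod 4).
    Then x = 4 + 5·0 = 4, valid modulo lcm(5, 4) = 20: x ≡ 4 (mod 20).
  Combine with x ≡ 3 (mod 13): since gcd(20, 13) = 1, we get a unique residue mod 260.
    Write x = 4 + 20·t and substitute into x ≡ 3 (mod 13): 20·t ≡ 3 − 4 = -1 (mod 13).
    Reduce coefficients mod 13: 7·t ≡ 12 (mod 13).
    The inverse of 7 mod 13 is 2 (since 7·2 = 14 = 1·13 + 1), so t ≡ 2·12 = 24 ≡ 11 (mod 13).
    Then x = 4 + 20·11 = 224, valid modulo lcm(20, 13) = 260: x ≡ 224 (mod 260).
Verify: 224 mod 5 = 4 ✓, 224 mod 4 = 0 ✓, 224 mod 13 = 3 ✓.

x ≡ 224 (mod 260).


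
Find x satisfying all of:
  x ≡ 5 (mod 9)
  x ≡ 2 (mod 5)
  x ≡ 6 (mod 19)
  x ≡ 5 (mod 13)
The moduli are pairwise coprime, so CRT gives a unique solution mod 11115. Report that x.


Product of moduli M = 9 · 5 · 19 · 13 = 11115.
Merge one congruence at a time:
  Start: x ≡ 5 (mod 9).
  Combine with x ≡ 2 (mod 5); new modulus lcm = 45.
    Write x = 5 + 9·t and substitute into x ≡ 2 (mod 5): 9·t ≡ 2 − 5 = -3 (mod 5).
    Reduce coefficients mod 5: 4·t ≡ 2 (mod 5).
    The inverse of 4 mod 5 is 4 (since 4·4 = 16 = 3·5 + 1), so t ≡ 4·2 = 8 ≡ 3 (mod 5).
    Then x = 5 + 9·3 = 32, valid modulo lcm(9, 5) = 45: x ≡ 32 (mod 45).
  Combine with x ≡ 6 (mod 19); new modulus lcm = 855.
    Write x = 32 + 45·t and substitute into x ≡ 6 (mod 19): 45·t ≡ 6 − 32 = -26 (mod 19).
    Reduce coefficients mod 19: 7·t ≡ 12 (mod 19).
    The inverse of 7 mod 19 is 11 (since 7·11 = 77 = 4·19 + 1), so t ≡ 11·12 = 132 ≡ 18 (mod 19).
    Then x = 32 + 45·18 = 842, valid modulo lcm(45, 19) = 855: x ≡ 842 (mod 855).
  Combine with x ≡ 5 (mod 13); new modulus lcm = 11115.
    Write x = 842 + 855·t and substitute into x ≡ 5 (mod 13): 855·t ≡ 5 − 842 = -837 (mod 13).
    Reduce coefficients mod 13: 10·t ≡ 8 (mod 13).
    The inverse of 10 mod 13 is 4 (since 10·4 = 40 = 3·13 + 1), so t ≡ 4·8 = 32 ≡ 6 (mod 13).
    Then x = 842 + 855·6 = 5972, valid modulo lcm(855, 13) = 11115: x ≡ 5972 (mod 11115).
Verify against each original: 5972 mod 9 = 5, 5972 mod 5 = 2, 5972 mod 19 = 6, 5972 mod 13 = 5.

x ≡ 5972 (mod 11115).


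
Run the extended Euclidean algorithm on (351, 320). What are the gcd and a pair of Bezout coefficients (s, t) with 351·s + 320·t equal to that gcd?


Euclidean algorithm on (351, 320) — divide until remainder is 0:
  351 = 1 · 320 + 31
  320 = 10 · 31 + 10
  31 = 3 · 10 + 1
  10 = 10 · 1 + 0
gcd(351, 320) = 1.
Track Bezout coefficients alongside the remainders: start with r₀ = 351 = a·1 + b·0 (s = 1, t = 0) and r₁ = 320 = a·0 + b·1 (s = 0, t = 1); each new remainder r_{k+1} = r_{k-1} − q_k·r_k inherits s_{k+1} = s_{k-1} − q_k·s_k, t_{k+1} = t_{k-1} − q_k·t_k, so r_k = a·s_k + b·t_k at every step:
  q = 1: r = 31, s = 1 − 1·0 = 1, t = 0 − 1·1 = -1  (check: 351·1 + 320·(-1) = 31)
  q = 10: r = 10, s = 0 − 10·1 = -10, t = 1 − 10·(-1) = 11  (check: 351·(-10) + 320·11 = 10)
  q = 3: r = 1, s = 1 − 3·(-10) = 31, t = -1 − 3·11 = -34  (check: 351·31 + 320·(-34) = 1)
The row with r = 1 (the gcd) gives the Bezout coefficients s = 31, t = -34.
Result: 351 · (31) + 320 · (-34) = 1.

gcd(351, 320) = 1; s = 31, t = -34 (check: 351·31 + 320·(-34) = 1).


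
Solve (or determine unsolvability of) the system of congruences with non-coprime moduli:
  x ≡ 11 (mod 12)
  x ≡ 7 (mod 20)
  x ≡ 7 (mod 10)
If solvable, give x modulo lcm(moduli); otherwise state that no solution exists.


Moduli 12, 20, 10 are not pairwise coprime, so CRT works modulo lcm(m_i) when all pairwise compatibility conditions hold.
Pairwise compatibility: gcd(m_i, m_j) must divide a_i - a_j for every pair.
Merge one congruence at a time:
  Start: x ≡ 11 (mod 12).
  Combine with x ≡ 7 (mod 20): gcd(12, 20) = 4; 7 - 11 = -4, which IS divisible by 4, so compatible.
    Write x = 11 + 12·t and substitute into x ≡ 7 (mod 20): 12·t ≡ 7 − 11 = -4 (mod 20).
    Divide the congruence (and modulus) by g = 4: 3·t ≡ -1 (mod 5).
    Reduce coefficients mod 5: 3·t ≡ 4 (mod 5).
    The inverse of 3 mod 5 is 2 (since 3·2 = 6 = 1·5 + 1), so t ≡ 2·4 = 8 ≡ 3 (mod 5).
    Then x = 11 + 12·3 = 47, valid modulo lcm(12, 20) = 60: x ≡ 47 (mod 60).
  Combine with x ≡ 7 (mod 10): gcd(60, 10) = 10; 7 - 47 = -40, which IS divisible by 10, so compatible.
    Write x = 47 + 60·t and substitute into x ≡ 7 (mod 10): 60·t ≡ 7 − 47 = -40 (mod 10).
    Divide the congruence (and modulus) by g = 10: 6·t ≡ -4 (mod 1).
    Modulo 1 every t works; take t = 0.
    Then x = 47 + 60·0 = 47, valid modulo lcm(60, 10) = 60: x ≡ 47 (mod 60).
Verify: 47 mod 12 = 11, 47 mod 20 = 7, 47 mod 10 = 7.

x ≡ 47 (mod 60).


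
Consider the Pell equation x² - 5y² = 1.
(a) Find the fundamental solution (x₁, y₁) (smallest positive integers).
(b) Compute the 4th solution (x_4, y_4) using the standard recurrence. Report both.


Step 1: Find the fundamental solution (x₁, y₁) of x² - 5y² = 1.
  Expand √5 as a continued fraction. a₀ = ⌊√5⌋ = 2; iterate m_{k+1} = d_k·a_k − m_k, d_{k+1} = (5 − m_{k+1}²)/d_k, a_{k+1} = ⌊(a₀ + m_{k+1})/d_{k+1}⌋ (starting m₀ = 0, d₀ = 1), with convergents p_k = a_k·p_{k-1} + p_{k-2}, q_k = a_k·q_{k-1} + q_{k-2} (p₋₁ = 1, q₋₁ = 0):
  k = 0: a₀ = 2; p₀/q₀ = 2/1; p₀² − 5·q₀² = 4 − 5 = -1.
  k = 1: m = 2, d = 1, a = ⌊(2 + 2)/1⌋ = 4; p/q = (4·2 + 1)/(4·1 + 0) = 9/4; p² − 5·q² = 81 − 80 = 1.
  The first convergent with p² − 5·q² = 1 gives the fundamental solution (x₁, y₁) = (9, 4).
Step 2: Apply the recurrence (x_{n+1}, y_{n+1}) = (x₁x_n + 5y₁y_n, x₁y_n + y₁x_n) repeatedly.
  From (x_1, y_1) = (9, 4): x_2 = 9·9 + 5·4·4 = 161; y_2 = 9·4 + 4·9 = 72.
  From (x_2, y_2) = (161, 72): x_3 = 9·161 + 5·4·72 = 2889; y_3 = 9·72 + 4·161 = 1292.
  From (x_3, y_3) = (2889, 1292): x_4 = 9·2889 + 5·4·1292 = 51841; y_4 = 9·1292 + 4·2889 = 23184.
Step 3: Verify x_4² - 5·y_4² = 2687489281 - 2687489280 = 1 (should be 1). ✓

(x_1, y_1) = (9, 4); (x_4, y_4) = (51841, 23184).


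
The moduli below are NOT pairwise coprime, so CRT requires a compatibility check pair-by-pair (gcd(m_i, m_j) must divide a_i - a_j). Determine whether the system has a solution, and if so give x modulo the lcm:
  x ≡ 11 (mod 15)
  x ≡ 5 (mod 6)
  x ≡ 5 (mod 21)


Moduli 15, 6, 21 are not pairwise coprime, so CRT works modulo lcm(m_i) when all pairwise compatibility conditions hold.
Pairwise compatibility: gcd(m_i, m_j) must divide a_i - a_j for every pair.
Merge one congruence at a time:
  Start: x ≡ 11 (mod 15).
  Combine with x ≡ 5 (mod 6): gcd(15, 6) = 3; 5 - 11 = -6, which IS divisible by 3, so compatible.
    Write x = 11 + 15·t and substitute into x ≡ 5 (mod 6): 15·t ≡ 5 − 11 = -6 (mod 6).
    Divide the congruence (and modulus) by g = 3: 5·t ≡ -2 (mod 2).
    Reduce coefficients mod 2: 1·t ≡ 0 (mod 2).
    So t ≡ 0 (mod 2).
    Then x = 11 + 15·0 = 11, valid modulo lcm(15, 6) = 30: x ≡ 11 (mod 30).
  Combine with x ≡ 5 (mod 21): gcd(30, 21) = 3; 5 - 11 = -6, which IS divisible by 3, so compatible.
    Write x = 11 + 30·t and substitute into x ≡ 5 (mod 21): 30·t ≡ 5 − 11 = -6 (mod 21).
    Divide the congruence (and modulus) by g = 3: 10·t ≡ -2 (mod 7).
    Reduce coefficients mod 7: 3·t ≡ 5 (mod 7).
    The inverse of 3 mod 7 is 5 (since 3·5 = 15 = 2·7 + 1), so t ≡ 5·5 = 25 ≡ 4 (mod 7).
    Then x = 11 + 30·4 = 131, valid modulo lcm(30, 21) = 210: x ≡ 131 (mod 210).
Verify: 131 mod 15 = 11, 131 mod 6 = 5, 131 mod 21 = 5.

x ≡ 131 (mod 210).


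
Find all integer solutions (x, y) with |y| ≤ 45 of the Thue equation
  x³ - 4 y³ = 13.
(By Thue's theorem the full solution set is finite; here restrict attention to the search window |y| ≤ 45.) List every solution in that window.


The equation is x³ - 4y³ = 13. For fixed y, x³ = 4·y³ + 13, so a solution requires the RHS to be a perfect cube.
Strategy: iterate y from -45 to 45, compute RHS = 4·y³ + 13, and check whether it is a (positive or negative) perfect cube.
Check small values of y:
  y = 0: RHS = 13 is not a perfect cube.
  y = 1: RHS = 17 is not a perfect cube.
  y = -1: RHS = 9 is not a perfect cube.
  y = 2: RHS = 45 is not a perfect cube.
  y = -2: RHS = -19 is not a perfect cube.
  y = 3: RHS = 121 is not a perfect cube.
  y = -3: RHS = -95 is not a perfect cube.
Continuing the search up to |y| = 45 finds no solutions either.
No (x, y) in the scanned range satisfies the equation.

No integer solutions with |y| ≤ 45.


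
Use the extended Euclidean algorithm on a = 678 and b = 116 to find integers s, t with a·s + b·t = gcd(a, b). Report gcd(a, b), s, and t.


Euclidean algorithm on (678, 116) — divide until remainder is 0:
  678 = 5 · 116 + 98
  116 = 1 · 98 + 18
  98 = 5 · 18 + 8
  18 = 2 · 8 + 2
  8 = 4 · 2 + 0
gcd(678, 116) = 2.
Track Bezout coefficients alongside the remainders: start with r₀ = 678 = a·1 + b·0 (s = 1, t = 0) and r₁ = 116 = a·0 + b·1 (s = 0, t = 1); each new remainder r_{k+1} = r_{k-1} − q_k·r_k inherits s_{k+1} = s_{k-1} − q_k·s_k, t_{k+1} = t_{k-1} − q_k·t_k, so r_k = a·s_k + b·t_k at every step:
  q = 5: r = 98, s = 1 − 5·0 = 1, t = 0 − 5·1 = -5  (check: 678·1 + 116·(-5) = 98)
  q = 1: r = 18, s = 0 − 1·1 = -1, t = 1 − 1·(-5) = 6  (check: 678·(-1) + 116·6 = 18)
  q = 5: r = 8, s = 1 − 5·(-1) = 6, t = -5 − 5·6 = -35  (check: 678·6 + 116·(-35) = 8)
  q = 2: r = 2, s = -1 − 2·6 = -13, t = 6 − 2·(-35) = 76  (check: 678·(-13) + 116·76 = 2)
The row with r = 2 (the gcd) gives the Bezout coefficients s = -13, t = 76.
Result: 678 · (-13) + 116 · (76) = 2.

gcd(678, 116) = 2; s = -13, t = 76 (check: 678·(-13) + 116·76 = 2).


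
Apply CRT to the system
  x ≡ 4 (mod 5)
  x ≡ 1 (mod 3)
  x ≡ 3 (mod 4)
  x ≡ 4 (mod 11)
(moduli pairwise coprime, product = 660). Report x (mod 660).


Product of moduli M = 5 · 3 · 4 · 11 = 660.
Merge one congruence at a time:
  Start: x ≡ 4 (mod 5).
  Combine with x ≡ 1 (mod 3); new modulus lcm = 15.
    Write x = 4 + 5·t and substitute into x ≡ 1 (mod 3): 5·t ≡ 1 − 4 = -3 (mod 3).
    Reduce coefficients mod 3: 2·t ≡ 0 (mod 3).
    The inverse of 2 mod 3 is 2 (since 2·2 = 4 = 1·3 + 1), so t ≡ 2·0 = 0 ≡ 0 (mod 3).
    Then x = 4 + 5·0 = 4, valid modulo lcm(5, 3) = 15: x ≡ 4 (mod 15).
  Combine with x ≡ 3 (mod 4); new modulus lcm = 60.
    Write x = 4 + 15·t and substitute into x ≡ 3 (mod 4): 15·t ≡ 3 − 4 = -1 (mod 4).
    Reduce coefficients mod 4: 3·t ≡ 3 (mod 4).
    The inverse of 3 mod 4 is 3 (since 3·3 = 9 = 2·4 + 1), so t ≡ 3·3 = 9 ≡ 1 (mod 4).
    Then x = 4 + 15·1 = 19, valid modulo lcm(15, 4) = 60: x ≡ 19 (mod 60).
  Combine with x ≡ 4 (mod 11); new modulus lcm = 660.
    Write x = 19 + 60·t and substitute into x ≡ 4 (mod 11): 60·t ≡ 4 − 19 = -15 (mod 11).
    Reduce coefficients mod 11: 5·t ≡ 7 (mod 11).
    The inverse of 5 mod 11 is 9 (since 5·9 = 45 = 4·11 + 1), so t ≡ 9·7 = 63 ≡ 8 (mod 11).
    Then x = 19 + 60·8 = 499, valid modulo lcm(60, 11) = 660: x ≡ 499 (mod 660).
Verify against each original: 499 mod 5 = 4, 499 mod 3 = 1, 499 mod 4 = 3, 499 mod 11 = 4.

x ≡ 499 (mod 660).


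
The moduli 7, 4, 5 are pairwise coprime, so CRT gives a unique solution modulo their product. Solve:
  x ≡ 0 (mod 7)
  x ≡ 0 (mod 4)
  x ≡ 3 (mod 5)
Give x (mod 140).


Moduli 7, 4, 5 are pairwise coprime; by CRT there is a unique solution modulo M = 7 · 4 · 5 = 140.
Solve pairwise, accumulating the modulus:
  Start with x ≡ 0 (mod 7).
  Combine with x ≡ 0 (mod 4): since gcd(7, 4) = 1, we get a unique residue mod 28.
    Write x = 0 + 7·t and substitute into x ≡ 0 (mod 4): 7·t ≡ 0 − 0 = 0 (mod 4).
    Reduce coefficients mod 4: 3·t ≡ 0 (mod 4).
    The inverse of 3 mod 4 is 3 (since 3·3 = 9 = 2·4 + 1), so t ≡ 3·0 = 0 ≡ 0 (mod 4).
    Then x = 0 + 7·0 = 0, valid modulo lcm(7, 4) = 28: x ≡ 0 (mod 28).
  Combine with x ≡ 3 (mod 5): since gcd(28, 5) = 1, we get a unique residue mod 140.
    Write x = 0 + 28·t and substitute into x ≡ 3 (mod 5): 28·t ≡ 3 − 0 = 3 (mod 5).
    Reduce coefficients mod 5: 3·t ≡ 3 (mod 5).
    The inverse of 3 mod 5 is 2 (since 3·2 = 6 = 1·5 + 1), so t ≡ 2·3 = 6 ≡ 1 (mod 5).
    Then x = 0 + 28·1 = 28, valid modulo lcm(28, 5) = 140: x ≡ 28 (mod 140).
Verify: 28 mod 7 = 0 ✓, 28 mod 4 = 0 ✓, 28 mod 5 = 3 ✓.

x ≡ 28 (mod 140).


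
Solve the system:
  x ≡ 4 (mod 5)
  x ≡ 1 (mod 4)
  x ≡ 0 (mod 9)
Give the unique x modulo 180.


Moduli 5, 4, 9 are pairwise coprime; by CRT there is a unique solution modulo M = 5 · 4 · 9 = 180.
Solve pairwise, accumulating the modulus:
  Start with x ≡ 4 (mod 5).
  Combine with x ≡ 1 (mod 4): since gcd(5, 4) = 1, we get a unique residue mod 20.
    Write x = 4 + 5·t and substitute into x ≡ 1 (mod 4): 5·t ≡ 1 − 4 = -3 (mod 4).
    Reduce coefficients mod 4: 1·t ≡ 1 (mod 4).
    So t ≡ 1 (mod 4).
    Then x = 4 + 5·1 = 9, valid modulo lcm(5, 4) = 20: x ≡ 9 (mod 20).
  Combine with x ≡ 0 (mod 9): since gcd(20, 9) = 1, we get a unique residue mod 180.
    Write x = 9 + 20·t and substitute into x ≡ 0 (mod 9): 20·t ≡ 0 − 9 = -9 (mod 9).
    Reduce coefficients mod 9: 2·t ≡ 0 (mod 9).
    The inverse of 2 mod 9 is 5 (since 2·5 = 10 = 1·9 + 1), so t ≡ 5·0 = 0 ≡ 0 (mod 9).
    Then x = 9 + 20·0 = 9, valid modulo lcm(20, 9) = 180: x ≡ 9 (mod 180).
Verify: 9 mod 5 = 4 ✓, 9 mod 4 = 1 ✓, 9 mod 9 = 0 ✓.

x ≡ 9 (mod 180).


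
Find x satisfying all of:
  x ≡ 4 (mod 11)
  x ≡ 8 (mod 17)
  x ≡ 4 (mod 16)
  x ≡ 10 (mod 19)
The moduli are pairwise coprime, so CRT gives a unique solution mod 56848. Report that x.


Product of moduli M = 11 · 17 · 16 · 19 = 56848.
Merge one congruence at a time:
  Start: x ≡ 4 (mod 11).
  Combine with x ≡ 8 (mod 17); new modulus lcm = 187.
    Write x = 4 + 11·t and substitute into x ≡ 8 (mod 17): 11·t ≡ 8 − 4 = 4 (mod 17).
    The inverse of 11 mod 17 is 14 (since 11·14 = 154 = 9·17 + 1), so t ≡ 14·4 = 56 ≡ 5 (mod 17).
    Then x = 4 + 11·5 = 59, valid modulo lcm(11, 17) = 187: x ≡ 59 (mod 187).
  Combine with x ≡ 4 (mod 16); new modulus lcm = 2992.
    Write x = 59 + 187·t and substitute into x ≡ 4 (mod 16): 187·t ≡ 4 − 59 = -55 (mod 16).
    Reduce coefficients mod 16: 11·t ≡ 9 (mod 16).
    The inverse of 11 mod 16 is 3 (since 11·3 = 33 = 2·16 + 1), so t ≡ 3·9 = 27 ≡ 11 (mod 16).
    Then x = 59 + 187·11 = 2116, valid modulo lcm(187, 16) = 2992: x ≡ 2116 (mod 2992).
  Combine with x ≡ 10 (mod 19); new modulus lcm = 56848.
    Write x = 2116 + 2992·t and substitute into x ≡ 10 (mod 19): 2992·t ≡ 10 − 2116 = -2106 (mod 19).
    Reduce coefficients mod 19: 9·t ≡ 3 (mod 19).
    The inverse of 9 mod 19 is 17 (since 9·17 = 153 = 8·19 + 1), so t ≡ 17·3 = 51 ≡ 13 (mod 19).
    Then x = 2116 + 2992·13 = 41012, valid modulo lcm(2992, 19) = 56848: x ≡ 41012 (mod 56848).
Verify against each original: 41012 mod 11 = 4, 41012 mod 17 = 8, 41012 mod 16 = 4, 41012 mod 19 = 10.

x ≡ 41012 (mod 56848).


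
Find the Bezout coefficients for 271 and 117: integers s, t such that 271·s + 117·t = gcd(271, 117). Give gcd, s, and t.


Euclidean algorithm on (271, 117) — divide until remainder is 0:
  271 = 2 · 117 + 37
  117 = 3 · 37 + 6
  37 = 6 · 6 + 1
  6 = 6 · 1 + 0
gcd(271, 117) = 1.
Track Bezout coefficients alongside the remainders: start with r₀ = 271 = a·1 + b·0 (s = 1, t = 0) and r₁ = 117 = a·0 + b·1 (s = 0, t = 1); each new remainder r_{k+1} = r_{k-1} − q_k·r_k inherits s_{k+1} = s_{k-1} − q_k·s_k, t_{k+1} = t_{k-1} − q_k·t_k, so r_k = a·s_k + b·t_k at every step:
  q = 2: r = 37, s = 1 − 2·0 = 1, t = 0 − 2·1 = -2  (check: 271·1 + 117·(-2) = 37)
  q = 3: r = 6, s = 0 − 3·1 = -3, t = 1 − 3·(-2) = 7  (check: 271·(-3) + 117·7 = 6)
  q = 6: r = 1, s = 1 − 6·(-3) = 19, t = -2 − 6·7 = -44  (check: 271·19 + 117·(-44) = 1)
The row with r = 1 (the gcd) gives the Bezout coefficients s = 19, t = -44.
Result: 271 · (19) + 117 · (-44) = 1.

gcd(271, 117) = 1; s = 19, t = -44 (check: 271·19 + 117·(-44) = 1).


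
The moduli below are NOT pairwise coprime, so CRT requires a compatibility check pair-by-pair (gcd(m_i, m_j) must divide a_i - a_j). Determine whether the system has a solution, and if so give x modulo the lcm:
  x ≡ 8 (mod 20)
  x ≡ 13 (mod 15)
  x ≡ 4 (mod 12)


Moduli 20, 15, 12 are not pairwise coprime, so CRT works modulo lcm(m_i) when all pairwise compatibility conditions hold.
Pairwise compatibility: gcd(m_i, m_j) must divide a_i - a_j for every pair.
Merge one congruence at a time:
  Start: x ≡ 8 (mod 20).
  Combine with x ≡ 13 (mod 15): gcd(20, 15) = 5; 13 - 8 = 5, which IS divisible by 5, so compatible.
    Write x = 8 + 20·t and substitute into x ≡ 13 (mod 15): 20·t ≡ 13 − 8 = 5 (mod 15).
    Divide the congruence (and modulus) by g = 5: 4·t ≡ 1 (mod 3).
    Reduce coefficients mod 3: 1·t ≡ 1 (mod 3).
    So t ≡ 1 (mod 3).
    Then x = 8 + 20·1 = 28, valid modulo lcm(20, 15) = 60: x ≡ 28 (mod 60).
  Combine with x ≡ 4 (mod 12): gcd(60, 12) = 12; 4 - 28 = -24, which IS divisible by 12, so compatible.
    Write x = 28 + 60·t and substitute into x ≡ 4 (mod 12): 60·t ≡ 4 − 28 = -24 (mod 12).
    Divide the congruence (and modulus) by g = 12: 5·t ≡ -2 (mod 1).
    Modulo 1 every t works; take t = 0.
    Then x = 28 + 60·0 = 28, valid modulo lcm(60, 12) = 60: x ≡ 28 (mod 60).
Verify: 28 mod 20 = 8, 28 mod 15 = 13, 28 mod 12 = 4.

x ≡ 28 (mod 60).
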